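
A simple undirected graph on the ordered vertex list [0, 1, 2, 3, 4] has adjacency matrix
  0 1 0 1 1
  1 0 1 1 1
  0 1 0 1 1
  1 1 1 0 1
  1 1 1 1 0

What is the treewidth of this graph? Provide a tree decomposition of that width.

Each bag holds 4 vertices, so the decomposition has width 3, which upper-bounds the treewidth. On the other hand G contains the 4-clique {0, 1, 3, 4}. A clique must lie in a single bag of any decomposition, so no decomposition can have width below 3. Combining the bounds, tw(G) = 3.

Treewidth 3.
One optimal decomposition is:
Bags: B1 = {0, 1, 3, 4}  B2 = {1, 2, 3, 4}
Tree: B1–B2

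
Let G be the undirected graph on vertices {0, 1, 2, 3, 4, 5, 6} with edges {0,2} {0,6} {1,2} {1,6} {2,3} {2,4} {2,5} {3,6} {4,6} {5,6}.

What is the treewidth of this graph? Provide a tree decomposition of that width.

Each bag holds 3 vertices, so the decomposition has width 2, which upper-bounds the treewidth. Since 6–1–2–0–6 is a cycle in G, G is not acyclic. Forests are exactly the graphs of treewidth ≤ 1, so tw(G) ≥ 2. The upper and lower bounds meet at 2, so that is the treewidth.

Treewidth 2.
One such decomposition:
Bags: B1 = {1, 2, 6}  B2 = {0, 2, 6}  B3 = {2, 3, 6}  B4 = {2, 4, 6}  B5 = {2, 5, 6}
Tree: B1–B2, B2–B3, B3–B4, B4–B5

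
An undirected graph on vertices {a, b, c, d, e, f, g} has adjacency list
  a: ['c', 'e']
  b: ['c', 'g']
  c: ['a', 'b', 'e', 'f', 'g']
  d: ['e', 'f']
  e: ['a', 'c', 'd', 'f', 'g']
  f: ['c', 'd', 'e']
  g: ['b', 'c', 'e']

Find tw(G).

A width-2 tree decomposition is:
Bags: B1 = {c, e, g}  B2 = {b, c, g}  B3 = {c, e, f}  B4 = {a, c, e}  B5 = {d, e, f}
Tree: B1–B2, B1–B3, B3–B4, B3–B5
Each bag holds 3 vertices, so the decomposition has width 2, which upper-bounds the treewidth. Conversely, {d, e, f} is a clique of size 3, and the vertices of any clique must share a bag in every tree decomposition; so some bag has ≥ 3 vertices and tw(G) ≥ 2. Therefore the treewidth is 2.

2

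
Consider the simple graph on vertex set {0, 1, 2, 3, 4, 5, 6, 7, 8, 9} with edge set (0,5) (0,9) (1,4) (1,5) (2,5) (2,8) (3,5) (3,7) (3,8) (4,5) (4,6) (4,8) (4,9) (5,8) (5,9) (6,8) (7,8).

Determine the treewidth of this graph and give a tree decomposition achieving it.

Each bag holds 3 vertices, so the decomposition has width 2, which upper-bounds the treewidth. Conversely, {0, 5, 9} is a clique of size 3, and the vertices of any clique must share a bag in every tree decomposition; so some bag has ≥ 3 vertices and tw(G) ≥ 2. Hence tw(G) = 2 exactly.

Treewidth 2.
Bags: B1 = {4, 5, 9}  B2 = {4, 5, 8}  B3 = {2, 5, 8}  B4 = {0, 5, 9}  B5 = {3, 5, 8}  B6 = {3, 7, 8}  B7 = {4, 6, 8}  B8 = {1, 4, 5}
Tree: B1–B2, B2–B3, B1–B4, B3–B5, B5–B6, B2–B7, B2–B8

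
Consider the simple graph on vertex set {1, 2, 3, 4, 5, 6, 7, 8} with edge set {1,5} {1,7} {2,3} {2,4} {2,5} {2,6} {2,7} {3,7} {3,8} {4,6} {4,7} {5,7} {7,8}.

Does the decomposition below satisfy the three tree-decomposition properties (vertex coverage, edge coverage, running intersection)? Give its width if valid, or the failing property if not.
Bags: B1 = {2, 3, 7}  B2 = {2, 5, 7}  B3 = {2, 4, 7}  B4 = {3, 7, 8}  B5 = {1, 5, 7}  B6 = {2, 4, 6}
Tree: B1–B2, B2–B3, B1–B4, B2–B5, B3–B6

Checking the three conditions: (i) the bags cover all of {1, 2, 3, 4, 5, 6, 7, 8}; (ii) for each edge, some bag contains both endpoints; (iii) the bags containing any fixed vertex form a subtree. All hold, so the decomposition is valid with width 3 − 1 = 2.

Yes; width 2.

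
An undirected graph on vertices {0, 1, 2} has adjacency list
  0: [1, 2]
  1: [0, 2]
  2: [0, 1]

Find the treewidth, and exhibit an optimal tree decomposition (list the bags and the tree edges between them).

With just one bag of size 3, the width is 3 − 1 = 2, so tw(G) ≤ 2. On the other hand G contains the 3-clique {0, 1, 2}. A clique must lie in a single bag of any decomposition, so no decomposition can have width below 2. Combining the bounds, tw(G) = 2.

Treewidth 2.
Bags: B1 = {0, 1, 2}
Tree: (single bag)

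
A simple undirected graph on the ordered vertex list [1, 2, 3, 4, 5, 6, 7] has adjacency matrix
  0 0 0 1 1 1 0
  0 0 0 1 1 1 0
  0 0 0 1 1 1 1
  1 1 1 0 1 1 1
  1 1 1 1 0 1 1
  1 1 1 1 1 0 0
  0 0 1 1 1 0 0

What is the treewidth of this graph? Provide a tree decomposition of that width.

Each bag holds 4 vertices, so the decomposition has width 3, which upper-bounds the treewidth. Conversely, {1, 4, 5, 6} is a clique of size 4, and the vertices of any clique must share a bag in every tree decomposition; so some bag has ≥ 4 vertices and tw(G) ≥ 3. Combining the bounds, tw(G) = 3.

Treewidth 3.
Bags: B1 = {2, 4, 5, 6}  B2 = {3, 4, 5, 6}  B3 = {3, 4, 5, 7}  B4 = {1, 4, 5, 6}
Tree: B1–B2, B2–B3, B2–B4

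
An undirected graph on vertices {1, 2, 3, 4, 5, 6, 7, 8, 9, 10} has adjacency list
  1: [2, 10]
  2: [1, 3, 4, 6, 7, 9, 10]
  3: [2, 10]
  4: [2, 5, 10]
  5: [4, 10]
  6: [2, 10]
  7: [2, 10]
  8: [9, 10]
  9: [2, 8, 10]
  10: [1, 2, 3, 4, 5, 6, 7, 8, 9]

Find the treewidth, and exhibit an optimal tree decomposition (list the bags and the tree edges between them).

Each bag holds 3 vertices, so the decomposition has width 2, which upper-bounds the treewidth. Conversely, {8, 9, 10} is a clique of size 3, and the vertices of any clique must share a bag in every tree decomposition; so some bag has ≥ 3 vertices and tw(G) ≥ 2. Combining the bounds, tw(G) = 2.

Treewidth 2.
Bags: B1 = {1, 2, 10}  B2 = {2, 9, 10}  B3 = {8, 9, 10}  B4 = {2, 7, 10}  B5 = {2, 6, 10}  B6 = {2, 3, 10}  B7 = {2, 4, 10}  B8 = {4, 5, 10}
Tree: B1–B2, B2–B3, B1–B4, B2–B5, B5–B6, B5–B7, B7–B8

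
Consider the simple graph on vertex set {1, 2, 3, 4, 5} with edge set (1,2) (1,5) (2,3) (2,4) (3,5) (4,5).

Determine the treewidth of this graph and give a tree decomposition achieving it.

The largest bag has 3 vertices, giving width 2; this decomposition certifies tw(G) ≤ 2. Since 1–2–3–5–1 is a cycle in G, G is not acyclic. Forests are exactly the graphs of treewidth ≤ 1, so tw(G) ≥ 2. Therefore the treewidth is 2.

Treewidth 2.
Bags: B1 = {1, 2, 5}  B2 = {2, 3, 5}  B3 = {2, 4, 5}
Tree: B1–B2, B2–B3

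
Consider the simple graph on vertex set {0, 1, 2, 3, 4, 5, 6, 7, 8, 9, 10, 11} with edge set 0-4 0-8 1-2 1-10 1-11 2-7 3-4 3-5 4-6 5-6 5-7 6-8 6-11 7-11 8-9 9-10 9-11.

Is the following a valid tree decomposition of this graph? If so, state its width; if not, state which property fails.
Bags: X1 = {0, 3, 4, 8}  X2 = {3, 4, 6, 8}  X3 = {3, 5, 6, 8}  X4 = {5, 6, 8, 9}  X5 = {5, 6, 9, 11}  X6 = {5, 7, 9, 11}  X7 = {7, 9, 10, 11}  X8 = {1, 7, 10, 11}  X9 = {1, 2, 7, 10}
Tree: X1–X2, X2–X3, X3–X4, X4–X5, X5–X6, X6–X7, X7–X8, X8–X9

Yes; width 3.

Vertex coverage: the bags together contain {0, 1, 2, 3, 4, 5, 6, 7, 8, 9, 10, 11}, the full vertex set. Edge coverage: each edge of G has both endpoints in at least one bag. Running intersection: for every vertex, the bags containing it form a connected subtree. All three properties hold, so this is a valid tree decomposition of width max|bag| − 1 = 3, and hence tw(G) ≤ 3.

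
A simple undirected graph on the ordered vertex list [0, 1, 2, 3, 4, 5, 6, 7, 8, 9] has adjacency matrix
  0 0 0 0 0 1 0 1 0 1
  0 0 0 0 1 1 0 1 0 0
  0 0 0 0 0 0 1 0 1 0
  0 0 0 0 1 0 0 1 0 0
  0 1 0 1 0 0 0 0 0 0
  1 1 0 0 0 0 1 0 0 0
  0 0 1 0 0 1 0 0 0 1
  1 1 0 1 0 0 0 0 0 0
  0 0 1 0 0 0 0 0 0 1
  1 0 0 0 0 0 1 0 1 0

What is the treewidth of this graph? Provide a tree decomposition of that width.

Every bag has size at most 3, so the width is 3 − 1 = 2 and tw(G) ≤ 2. Since 2–8–9–6–2 is a cycle in G, G is not acyclic. Forests are exactly the graphs of treewidth ≤ 1, so tw(G) ≥ 2. Combining the bounds, tw(G) = 2.

Treewidth 2.
One such decomposition:
Bags: B1 = {2, 6, 8}  B2 = {6, 8, 9}  B3 = {5, 6, 9}  B4 = {0, 5, 9}  B5 = {0, 1, 5}  B6 = {0, 1, 7}  B7 = {1, 4, 7}  B8 = {3, 4, 7}
Tree: B1–B2, B2–B3, B3–B4, B4–B5, B5–B6, B6–B7, B7–B8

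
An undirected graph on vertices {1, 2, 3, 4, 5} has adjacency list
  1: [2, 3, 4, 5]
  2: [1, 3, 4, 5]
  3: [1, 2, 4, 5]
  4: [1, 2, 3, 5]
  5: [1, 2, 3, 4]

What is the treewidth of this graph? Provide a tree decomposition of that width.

Treewidth 4.
One such decomposition:
Bags: B1 = {1, 2, 3, 4, 5}
Tree: (single bag)

A single bag containing all 5 vertices is trivially a valid decomposition of width 4. Conversely, {1, 2, 3, 4, 5} is a clique of size 5, and the vertices of any clique must share a bag in every tree decomposition; so some bag has ≥ 5 vertices and tw(G) ≥ 4. Hence tw(G) = 4 exactly.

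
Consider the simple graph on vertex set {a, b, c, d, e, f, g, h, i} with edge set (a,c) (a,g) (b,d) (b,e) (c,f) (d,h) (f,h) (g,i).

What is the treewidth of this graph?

1

A width-1 tree decomposition is:
Bags: B1 = {g, i}  B2 = {a, g}  B3 = {a, c}  B4 = {c, f}  B5 = {f, h}  B6 = {d, h}  B7 = {b, d}  B8 = {b, e}
Tree: B1–B2, B2–B3, B3–B4, B4–B5, B5–B6, B6–B7, B7–B8
The largest bag has 2 vertices, giving width 1; this decomposition certifies tw(G) ≤ 1. Since G has at least one edge (e.g. i–g), it is not an edgeless graph, so tw(G) ≥ 1. The upper and lower bounds meet at 1, so that is the treewidth.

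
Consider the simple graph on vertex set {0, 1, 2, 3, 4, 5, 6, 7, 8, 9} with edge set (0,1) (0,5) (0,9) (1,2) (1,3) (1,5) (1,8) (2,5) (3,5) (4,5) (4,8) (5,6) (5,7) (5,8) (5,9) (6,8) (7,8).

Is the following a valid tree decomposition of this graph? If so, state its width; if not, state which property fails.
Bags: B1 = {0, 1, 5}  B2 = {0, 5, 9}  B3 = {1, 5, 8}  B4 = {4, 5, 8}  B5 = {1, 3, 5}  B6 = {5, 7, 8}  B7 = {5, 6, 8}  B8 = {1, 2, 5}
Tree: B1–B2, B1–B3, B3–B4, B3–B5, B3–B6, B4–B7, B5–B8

Every vertex of G appears in some bag (union = {0, 1, 2, 3, 4, 5, 6, 7, 8, 9}); every edge is covered by a bag; and for each vertex v the set of bags containing v is connected in the bag tree. The decomposition is therefore valid. The largest bag has 3 vertices, so the width is 2.

Yes; width 2.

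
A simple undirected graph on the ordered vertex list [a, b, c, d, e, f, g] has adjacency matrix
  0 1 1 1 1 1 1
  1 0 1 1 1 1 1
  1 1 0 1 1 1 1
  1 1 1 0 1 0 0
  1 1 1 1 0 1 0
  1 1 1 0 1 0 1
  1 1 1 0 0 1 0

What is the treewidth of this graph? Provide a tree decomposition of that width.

Treewidth 4.
One such decomposition:
Bags: B1 = {a, b, c, e, f}  B2 = {a, b, c, f, g}  B3 = {a, b, c, d, e}
Tree: B1–B2, B1–B3

Each bag holds 5 vertices, so the decomposition has width 4, which upper-bounds the treewidth. On the other hand G contains the 5-clique {a, b, c, f, g}. A clique must lie in a single bag of any decomposition, so no decomposition can have width below 4. Combining the bounds, tw(G) = 4.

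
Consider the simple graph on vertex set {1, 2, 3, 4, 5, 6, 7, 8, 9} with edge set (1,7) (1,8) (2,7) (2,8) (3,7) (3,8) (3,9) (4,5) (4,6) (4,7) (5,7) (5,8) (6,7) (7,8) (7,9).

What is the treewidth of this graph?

2

A width-2 tree decomposition is:
Bags: B1 = {5, 7, 8}  B2 = {3, 7, 8}  B3 = {4, 5, 7}  B4 = {3, 7, 9}  B5 = {1, 7, 8}  B6 = {2, 7, 8}  B7 = {4, 6, 7}
Tree: B1–B2, B1–B3, B2–B4, B2–B5, B2–B6, B3–B7
Each bag holds 3 vertices, so the decomposition has width 2, which upper-bounds the treewidth. Conversely, {1, 7, 8} is a clique of size 3, and the vertices of any clique must share a bag in every tree decomposition; so some bag has ≥ 3 vertices and tw(G) ≥ 2. Hence tw(G) = 2 exactly.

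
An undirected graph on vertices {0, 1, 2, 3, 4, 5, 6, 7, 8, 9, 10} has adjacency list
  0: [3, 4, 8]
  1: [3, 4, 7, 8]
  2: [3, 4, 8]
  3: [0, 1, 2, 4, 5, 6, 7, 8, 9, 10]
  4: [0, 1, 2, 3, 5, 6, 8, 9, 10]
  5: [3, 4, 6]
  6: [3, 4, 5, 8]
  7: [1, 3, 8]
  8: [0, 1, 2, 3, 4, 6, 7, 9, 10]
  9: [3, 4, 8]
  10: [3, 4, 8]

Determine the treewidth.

3

A width-3 tree decomposition is:
Bags: B1 = {2, 3, 4, 8}  B2 = {1, 3, 4, 8}  B3 = {3, 4, 8, 10}  B4 = {3, 4, 6, 8}  B5 = {0, 3, 4, 8}  B6 = {1, 3, 7, 8}  B7 = {3, 4, 5, 6}  B8 = {3, 4, 8, 9}
Tree: B1–B2, B2–B3, B1–B4, B4–B5, B2–B6, B4–B7, B5–B8
The largest bag has 4 vertices, giving width 3; this decomposition certifies tw(G) ≤ 3. For the lower bound, the 4 vertices {0, 3, 4, 8} are pairwise adjacent, and any tree decomposition puts a clique entirely inside one bag — forcing width ≥ 3. Combining the bounds, tw(G) = 3.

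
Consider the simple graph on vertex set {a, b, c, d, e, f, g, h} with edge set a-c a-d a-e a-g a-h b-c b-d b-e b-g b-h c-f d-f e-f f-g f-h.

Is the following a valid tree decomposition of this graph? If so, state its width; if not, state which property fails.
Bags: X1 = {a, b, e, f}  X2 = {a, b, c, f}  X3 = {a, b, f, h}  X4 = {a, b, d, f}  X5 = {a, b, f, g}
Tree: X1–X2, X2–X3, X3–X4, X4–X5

Yes; width 3.

Every vertex of G appears in some bag (union = {a, b, c, d, e, f, g, h}); every edge is covered by a bag; and for each vertex v the set of bags containing v is connected in the bag tree. The decomposition is therefore valid. The largest bag has 4 vertices, so the width is 3.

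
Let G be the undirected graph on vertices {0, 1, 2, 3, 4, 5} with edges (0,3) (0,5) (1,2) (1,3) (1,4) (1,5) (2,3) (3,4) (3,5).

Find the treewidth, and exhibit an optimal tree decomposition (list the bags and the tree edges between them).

Treewidth 2.
One such decomposition:
Bags: B1 = {1, 3, 4}  B2 = {1, 3, 5}  B3 = {0, 3, 5}  B4 = {1, 2, 3}
Tree: B1–B2, B2–B3, B1–B4

Every bag has size at most 3, so the width is 3 − 1 = 2 and tw(G) ≤ 2. For the lower bound, the 3 vertices {0, 3, 5} are pairwise adjacent, and any tree decomposition puts a clique entirely inside one bag — forcing width ≥ 2. Combining the bounds, tw(G) = 2.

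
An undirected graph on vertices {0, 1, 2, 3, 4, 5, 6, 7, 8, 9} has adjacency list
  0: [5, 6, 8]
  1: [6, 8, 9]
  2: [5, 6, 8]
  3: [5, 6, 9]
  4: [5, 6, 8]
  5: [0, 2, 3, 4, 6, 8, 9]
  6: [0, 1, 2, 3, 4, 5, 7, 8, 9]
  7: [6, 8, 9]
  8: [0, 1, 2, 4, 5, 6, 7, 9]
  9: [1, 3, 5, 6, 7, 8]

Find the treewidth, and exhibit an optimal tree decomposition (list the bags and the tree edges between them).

Treewidth 3.
One such decomposition:
Bags: B1 = {5, 6, 8, 9}  B2 = {1, 6, 8, 9}  B3 = {6, 7, 8, 9}  B4 = {3, 5, 6, 9}  B5 = {2, 5, 6, 8}  B6 = {4, 5, 6, 8}  B7 = {0, 5, 6, 8}
Tree: B1–B2, B1–B3, B1–B4, B1–B5, B5–B6, B6–B7

Every bag has size at most 4, so the width is 4 − 1 = 3 and tw(G) ≤ 3. Conversely, {1, 6, 8, 9} is a clique of size 4, and the vertices of any clique must share a bag in every tree decomposition; so some bag has ≥ 4 vertices and tw(G) ≥ 3. Therefore the treewidth is 3.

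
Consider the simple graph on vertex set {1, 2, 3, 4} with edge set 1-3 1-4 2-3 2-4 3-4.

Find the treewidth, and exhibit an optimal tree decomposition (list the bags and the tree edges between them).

Each bag holds 3 vertices, so the decomposition has width 2, which upper-bounds the treewidth. Conversely, {1, 3, 4} is a clique of size 3, and the vertices of any clique must share a bag in every tree decomposition; so some bag has ≥ 3 vertices and tw(G) ≥ 2. Combining the bounds, tw(G) = 2.

Treewidth 2.
One such decomposition:
Bags: B1 = {1, 3, 4}  B2 = {2, 3, 4}
Tree: B1–B2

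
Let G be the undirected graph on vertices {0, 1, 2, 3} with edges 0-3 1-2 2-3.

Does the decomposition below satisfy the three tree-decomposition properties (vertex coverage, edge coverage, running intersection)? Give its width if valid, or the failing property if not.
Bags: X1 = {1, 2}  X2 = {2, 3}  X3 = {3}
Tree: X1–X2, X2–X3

No — vertex 0 appears in no bag.

A tree decomposition must satisfy three properties: every vertex lies in some bag; for every edge, both endpoints lie together in some bag; and for every vertex, the bags containing it form a connected subtree. Here vertex 0 appears in no bag, so the decomposition is invalid.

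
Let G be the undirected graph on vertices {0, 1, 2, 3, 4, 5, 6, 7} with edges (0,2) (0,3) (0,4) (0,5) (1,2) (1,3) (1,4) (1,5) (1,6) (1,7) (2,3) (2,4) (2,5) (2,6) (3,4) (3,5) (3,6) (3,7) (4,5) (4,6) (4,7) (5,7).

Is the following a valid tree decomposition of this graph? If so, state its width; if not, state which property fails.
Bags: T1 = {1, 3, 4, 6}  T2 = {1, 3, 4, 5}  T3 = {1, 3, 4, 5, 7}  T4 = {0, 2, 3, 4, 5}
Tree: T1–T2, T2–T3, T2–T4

A tree decomposition must satisfy three properties: every vertex lies in some bag; for every edge, both endpoints lie together in some bag; and for every vertex, the bags containing it form a connected subtree. Here edge (2,1) lies in no bag, so the decomposition is invalid.

No — edge (2,1) lies in no bag.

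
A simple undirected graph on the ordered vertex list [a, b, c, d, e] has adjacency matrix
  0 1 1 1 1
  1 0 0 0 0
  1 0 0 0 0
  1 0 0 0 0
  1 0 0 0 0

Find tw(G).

1

A width-1 tree decomposition is:
Bags: B1 = {a, d}  B2 = {a, b}  B3 = {a, e}  B4 = {a, c}
Tree: B1–B2, B1–B3, B3–B4
Every bag has size at most 2, so the width is 2 − 1 = 1 and tw(G) ≤ 1. Any graph with an edge has treewidth ≥ 1, and G has the edge d–a. Combining the bounds, tw(G) = 1.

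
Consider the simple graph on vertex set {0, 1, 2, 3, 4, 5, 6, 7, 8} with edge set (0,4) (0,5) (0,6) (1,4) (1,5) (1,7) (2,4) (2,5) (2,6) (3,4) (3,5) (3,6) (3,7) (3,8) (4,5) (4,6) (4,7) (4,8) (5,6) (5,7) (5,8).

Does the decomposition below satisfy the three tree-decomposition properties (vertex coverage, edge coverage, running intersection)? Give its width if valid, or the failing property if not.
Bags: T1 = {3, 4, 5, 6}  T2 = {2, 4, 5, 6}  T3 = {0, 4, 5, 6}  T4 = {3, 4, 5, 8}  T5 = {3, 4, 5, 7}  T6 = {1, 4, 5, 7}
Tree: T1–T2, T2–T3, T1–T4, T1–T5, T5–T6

Vertex coverage: the bags together contain {0, 1, 2, 3, 4, 5, 6, 7, 8}, the full vertex set. Edge coverage: each edge of G has both endpoints in at least one bag. Running intersection: for every vertex, the bags containing it form a connected subtree. All three properties hold, so this is a valid tree decomposition of width max|bag| − 1 = 3, and hence tw(G) ≤ 3.

Yes; width 3.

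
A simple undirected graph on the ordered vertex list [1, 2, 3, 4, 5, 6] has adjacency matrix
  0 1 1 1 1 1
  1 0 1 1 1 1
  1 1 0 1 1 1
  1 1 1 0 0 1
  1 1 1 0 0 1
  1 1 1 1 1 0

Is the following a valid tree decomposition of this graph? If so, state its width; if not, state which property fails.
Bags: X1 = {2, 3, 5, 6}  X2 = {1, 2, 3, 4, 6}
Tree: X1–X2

No — edge (1,5) lies in no bag.

A tree decomposition must satisfy three properties: every vertex lies in some bag; for every edge, both endpoints lie together in some bag; and for every vertex, the bags containing it form a connected subtree. Here edge (1,5) lies in no bag, so the decomposition is invalid.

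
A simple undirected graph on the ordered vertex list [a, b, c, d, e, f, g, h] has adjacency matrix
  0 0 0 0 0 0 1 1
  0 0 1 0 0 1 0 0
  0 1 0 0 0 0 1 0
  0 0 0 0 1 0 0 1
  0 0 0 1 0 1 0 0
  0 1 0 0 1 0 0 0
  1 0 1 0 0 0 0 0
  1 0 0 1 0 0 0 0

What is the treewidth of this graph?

2

A width-2 tree decomposition is:
Bags: B1 = {b, e, f}  B2 = {b, c, e}  B3 = {c, e, g}  B4 = {a, e, g}  B5 = {a, e, h}  B6 = {d, e, h}
Tree: B1–B2, B2–B3, B3–B4, B4–B5, B5–B6
The largest bag has 3 vertices, giving width 2; this decomposition certifies tw(G) ≤ 2. For the lower bound, G contains the cycle e–f–b–c–g–a–h–d–e, so G is not a forest; only forests have treewidth ≤ 1, hence tw(G) ≥ 2. Combining the bounds, tw(G) = 2.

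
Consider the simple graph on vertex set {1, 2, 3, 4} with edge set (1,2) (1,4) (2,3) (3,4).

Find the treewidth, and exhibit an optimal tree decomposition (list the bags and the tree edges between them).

The largest bag has 3 vertices, giving width 2; this decomposition certifies tw(G) ≤ 2. For the lower bound, G contains the cycle 4–3–2–1–4, so G is not a forest; only forests have treewidth ≤ 1, hence tw(G) ≥ 2. Hence tw(G) = 2 exactly.

Treewidth 2.
One optimal decomposition is:
Bags: B1 = {2, 3, 4}  B2 = {1, 2, 4}
Tree: B1–B2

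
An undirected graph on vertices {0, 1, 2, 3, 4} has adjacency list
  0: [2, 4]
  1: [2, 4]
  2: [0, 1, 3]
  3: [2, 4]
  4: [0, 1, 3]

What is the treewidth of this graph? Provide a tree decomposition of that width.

Each bag holds 3 vertices, so the decomposition has width 2, which upper-bounds the treewidth. The edges 4–0–2–1–4 form a cycle, so G is not a tree and its treewidth is at least 2. Hence tw(G) = 2 exactly.

Treewidth 2.
One such decomposition:
Bags: B1 = {0, 2, 4}  B2 = {1, 2, 4}  B3 = {2, 3, 4}
Tree: B1–B2, B2–B3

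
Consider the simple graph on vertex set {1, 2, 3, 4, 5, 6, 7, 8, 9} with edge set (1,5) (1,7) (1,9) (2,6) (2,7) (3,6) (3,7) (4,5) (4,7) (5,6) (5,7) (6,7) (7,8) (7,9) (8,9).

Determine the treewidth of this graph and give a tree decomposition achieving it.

Every bag has size at most 3, so the width is 3 − 1 = 2 and tw(G) ≤ 2. On the other hand G contains the 3-clique {2, 6, 7}. A clique must lie in a single bag of any decomposition, so no decomposition can have width below 2. Combining the bounds, tw(G) = 2.

Treewidth 2.
One such decomposition:
Bags: B1 = {2, 6, 7}  B2 = {5, 6, 7}  B3 = {3, 6, 7}  B4 = {4, 5, 7}  B5 = {1, 5, 7}  B6 = {1, 7, 9}  B7 = {7, 8, 9}
Tree: B1–B2, B2–B3, B2–B4, B2–B5, B5–B6, B6–B7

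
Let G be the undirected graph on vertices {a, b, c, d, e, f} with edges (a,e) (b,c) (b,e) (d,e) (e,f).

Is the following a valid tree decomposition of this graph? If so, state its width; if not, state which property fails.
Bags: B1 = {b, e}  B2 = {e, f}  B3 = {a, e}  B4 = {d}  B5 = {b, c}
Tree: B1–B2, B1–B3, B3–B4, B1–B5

No — edge (e,d) lies in no bag.

A tree decomposition must satisfy three properties: every vertex lies in some bag; for every edge, both endpoints lie together in some bag; and for every vertex, the bags containing it form a connected subtree. Here edge (e,d) lies in no bag, so the decomposition is invalid.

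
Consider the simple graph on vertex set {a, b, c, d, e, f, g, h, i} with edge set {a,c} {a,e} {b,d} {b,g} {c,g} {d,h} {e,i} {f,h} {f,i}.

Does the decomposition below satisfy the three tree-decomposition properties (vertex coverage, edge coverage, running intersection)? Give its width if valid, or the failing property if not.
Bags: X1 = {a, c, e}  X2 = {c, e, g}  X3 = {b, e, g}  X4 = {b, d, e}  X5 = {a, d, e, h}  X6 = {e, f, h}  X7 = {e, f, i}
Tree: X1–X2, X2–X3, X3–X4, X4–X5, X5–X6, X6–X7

No — bags containing vertex a are not connected in the tree.

A tree decomposition must satisfy three properties: every vertex lies in some bag; for every edge, both endpoints lie together in some bag; and for every vertex, the bags containing it form a connected subtree. Here bags containing vertex a are not connected in the tree, so the decomposition is invalid.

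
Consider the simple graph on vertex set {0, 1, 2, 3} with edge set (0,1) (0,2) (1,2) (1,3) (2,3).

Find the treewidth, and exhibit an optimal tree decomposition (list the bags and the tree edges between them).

Every bag has size at most 3, so the width is 3 − 1 = 2 and tw(G) ≤ 2. Conversely, {0, 1, 2} is a clique of size 3, and the vertices of any clique must share a bag in every tree decomposition; so some bag has ≥ 3 vertices and tw(G) ≥ 2. Combining the bounds, tw(G) = 2.

Treewidth 2.
One such decomposition:
Bags: B1 = {1, 2, 3}  B2 = {0, 1, 2}
Tree: B1–B2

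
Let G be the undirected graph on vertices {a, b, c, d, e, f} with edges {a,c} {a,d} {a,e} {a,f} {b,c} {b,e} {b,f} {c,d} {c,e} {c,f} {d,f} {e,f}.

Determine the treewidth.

A width-3 tree decomposition is:
Bags: B1 = {a, c, e, f}  B2 = {a, c, d, f}  B3 = {b, c, e, f}
Tree: B1–B2, B1–B3
The largest bag has 4 vertices, giving width 3; this decomposition certifies tw(G) ≤ 3. On the other hand G contains the 4-clique {a, c, d, f}. A clique must lie in a single bag of any decomposition, so no decomposition can have width below 3. Hence tw(G) = 3 exactly.

3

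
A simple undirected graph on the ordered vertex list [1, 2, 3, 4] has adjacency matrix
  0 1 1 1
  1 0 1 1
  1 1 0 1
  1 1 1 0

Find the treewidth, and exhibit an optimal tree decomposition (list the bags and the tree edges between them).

With just one bag of size 4, the width is 4 − 1 = 3, so tw(G) ≤ 3. For the lower bound, the 4 vertices {1, 2, 3, 4} are pairwise adjacent, and any tree decomposition puts a clique entirely inside one bag — forcing width ≥ 3. The upper and lower bounds meet at 3, so that is the treewidth.

Treewidth 3.
Bags: B1 = {1, 2, 3, 4}
Tree: (single bag)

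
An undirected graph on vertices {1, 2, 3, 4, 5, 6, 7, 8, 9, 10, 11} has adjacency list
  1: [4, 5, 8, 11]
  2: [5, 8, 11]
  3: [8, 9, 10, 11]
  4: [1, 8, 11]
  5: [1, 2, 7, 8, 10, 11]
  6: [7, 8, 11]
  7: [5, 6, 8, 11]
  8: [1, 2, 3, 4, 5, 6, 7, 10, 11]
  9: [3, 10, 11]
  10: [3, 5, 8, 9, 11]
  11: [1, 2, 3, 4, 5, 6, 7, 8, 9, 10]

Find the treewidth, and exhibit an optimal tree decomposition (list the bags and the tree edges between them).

Treewidth 3.
Bags: B1 = {5, 8, 10, 11}  B2 = {1, 5, 8, 11}  B3 = {3, 8, 10, 11}  B4 = {2, 5, 8, 11}  B5 = {1, 4, 8, 11}  B6 = {5, 7, 8, 11}  B7 = {6, 7, 8, 11}  B8 = {3, 9, 10, 11}
Tree: B1–B2, B1–B3, B1–B4, B2–B5, B2–B6, B6–B7, B3–B8

Every bag has size at most 4, so the width is 4 − 1 = 3 and tw(G) ≤ 3. On the other hand G contains the 4-clique {3, 8, 10, 11}. A clique must lie in a single bag of any decomposition, so no decomposition can have width below 3. Hence tw(G) = 3 exactly.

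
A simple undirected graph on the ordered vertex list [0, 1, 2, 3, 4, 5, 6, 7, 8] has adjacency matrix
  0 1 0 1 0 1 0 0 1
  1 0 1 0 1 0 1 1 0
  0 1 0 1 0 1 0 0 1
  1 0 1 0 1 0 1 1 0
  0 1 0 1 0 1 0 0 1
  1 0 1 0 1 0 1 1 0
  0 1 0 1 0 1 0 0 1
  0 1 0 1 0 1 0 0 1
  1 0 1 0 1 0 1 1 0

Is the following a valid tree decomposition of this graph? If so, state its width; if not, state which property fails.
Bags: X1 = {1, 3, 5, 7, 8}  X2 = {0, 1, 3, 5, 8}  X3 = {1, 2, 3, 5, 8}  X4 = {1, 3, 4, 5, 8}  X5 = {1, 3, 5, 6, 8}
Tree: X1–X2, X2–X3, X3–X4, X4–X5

Yes; width 4.

Checking the three conditions: (i) the bags cover all of {0, 1, 2, 3, 4, 5, 6, 7, 8}; (ii) for each edge, some bag contains both endpoints; (iii) the bags containing any fixed vertex form a subtree. All hold, so the decomposition is valid with width 5 − 1 = 4.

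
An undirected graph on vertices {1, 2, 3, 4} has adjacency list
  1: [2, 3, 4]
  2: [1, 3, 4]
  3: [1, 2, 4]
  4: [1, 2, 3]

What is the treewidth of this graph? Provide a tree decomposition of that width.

With just one bag of size 4, the width is 4 − 1 = 3, so tw(G) ≤ 3. Conversely, {1, 2, 3, 4} is a clique of size 4, and the vertices of any clique must share a bag in every tree decomposition; so some bag has ≥ 4 vertices and tw(G) ≥ 3. Therefore the treewidth is 3.

Treewidth 3.
Bags: B1 = {1, 2, 3, 4}
Tree: (single bag)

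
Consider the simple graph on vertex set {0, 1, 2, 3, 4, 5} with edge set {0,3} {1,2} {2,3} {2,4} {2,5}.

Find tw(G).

A width-1 tree decomposition is:
Bags: B1 = {2, 5}  B2 = {1, 2}  B3 = {2, 3}  B4 = {2, 4}  B5 = {0, 3}
Tree: B1–B2, B2–B3, B2–B4, B3–B5
Every bag has size at most 2, so the width is 2 − 1 = 1 and tw(G) ≤ 1. G has an edge, so its treewidth is at least 1. The upper and lower bounds meet at 1, so that is the treewidth.

1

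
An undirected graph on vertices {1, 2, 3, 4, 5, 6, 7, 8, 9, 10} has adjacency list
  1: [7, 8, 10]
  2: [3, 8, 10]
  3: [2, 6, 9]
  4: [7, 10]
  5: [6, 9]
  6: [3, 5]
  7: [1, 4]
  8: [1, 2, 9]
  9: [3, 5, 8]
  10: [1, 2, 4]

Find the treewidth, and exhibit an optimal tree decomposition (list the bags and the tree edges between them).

Each bag holds 3 vertices, so the decomposition has width 2, which upper-bounds the treewidth. Since 6–5–9–3–6 is a cycle in G, G is not acyclic. Forests are exactly the graphs of treewidth ≤ 1, so tw(G) ≥ 2. The upper and lower bounds meet at 2, so that is the treewidth.

Treewidth 2.
One such decomposition:
Bags: B1 = {3, 5, 6}  B2 = {3, 5, 9}  B3 = {2, 3, 9}  B4 = {2, 8, 9}  B5 = {2, 8, 10}  B6 = {1, 8, 10}  B7 = {1, 4, 10}  B8 = {1, 4, 7}
Tree: B1–B2, B2–B3, B3–B4, B4–B5, B5–B6, B6–B7, B7–B8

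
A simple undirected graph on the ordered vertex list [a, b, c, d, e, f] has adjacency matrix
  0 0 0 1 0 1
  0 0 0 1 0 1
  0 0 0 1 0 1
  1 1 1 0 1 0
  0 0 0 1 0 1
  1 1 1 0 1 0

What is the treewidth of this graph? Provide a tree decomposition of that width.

Treewidth 2.
One such decomposition:
Bags: B1 = {b, d, f}  B2 = {c, d, f}  B3 = {d, e, f}  B4 = {a, d, f}
Tree: B1–B2, B2–B3, B3–B4

Every bag has size at most 3, so the width is 3 − 1 = 2 and tw(G) ≤ 2. For the lower bound, G contains the cycle f–b–d–c–f, so G is not a forest; only forests have treewidth ≤ 1, hence tw(G) ≥ 2. Therefore the treewidth is 2.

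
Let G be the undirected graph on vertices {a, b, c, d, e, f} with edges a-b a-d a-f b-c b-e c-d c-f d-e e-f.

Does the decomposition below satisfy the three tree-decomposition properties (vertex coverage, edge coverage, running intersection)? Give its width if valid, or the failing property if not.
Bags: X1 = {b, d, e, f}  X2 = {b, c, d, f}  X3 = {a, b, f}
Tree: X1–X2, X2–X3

No — edge (d,a) lies in no bag.

A tree decomposition must satisfy three properties: every vertex lies in some bag; for every edge, both endpoints lie together in some bag; and for every vertex, the bags containing it form a connected subtree. Here edge (d,a) lies in no bag, so the decomposition is invalid.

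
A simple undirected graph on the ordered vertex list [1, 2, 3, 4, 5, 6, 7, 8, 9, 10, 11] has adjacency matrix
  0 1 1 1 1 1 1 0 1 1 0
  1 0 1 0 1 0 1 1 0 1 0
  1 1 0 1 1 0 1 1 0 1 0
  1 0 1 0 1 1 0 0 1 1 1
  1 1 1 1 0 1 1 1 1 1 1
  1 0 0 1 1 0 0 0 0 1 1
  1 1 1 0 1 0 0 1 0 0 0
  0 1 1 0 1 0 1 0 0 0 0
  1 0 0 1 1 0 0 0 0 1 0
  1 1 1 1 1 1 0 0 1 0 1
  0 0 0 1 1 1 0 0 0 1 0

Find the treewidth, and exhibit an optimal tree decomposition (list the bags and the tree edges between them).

Treewidth 4.
One such decomposition:
Bags: B1 = {1, 3, 4, 5, 10}  B2 = {1, 4, 5, 6, 10}  B3 = {1, 2, 3, 5, 10}  B4 = {4, 5, 6, 10, 11}  B5 = {1, 4, 5, 9, 10}  B6 = {1, 2, 3, 5, 7}  B7 = {2, 3, 5, 7, 8}
Tree: B1–B2, B1–B3, B2–B4, B2–B5, B3–B6, B6–B7

Each bag holds 5 vertices, so the decomposition has width 4, which upper-bounds the treewidth. On the other hand G contains the 5-clique {2, 3, 5, 7, 8}. A clique must lie in a single bag of any decomposition, so no decomposition can have width below 4. Combining the bounds, tw(G) = 4.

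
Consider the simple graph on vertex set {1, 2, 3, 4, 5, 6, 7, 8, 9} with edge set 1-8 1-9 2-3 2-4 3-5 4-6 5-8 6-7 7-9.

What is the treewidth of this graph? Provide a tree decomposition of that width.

Each bag holds 3 vertices, so the decomposition has width 2, which upper-bounds the treewidth. Since 9–1–8–5–3–2–4–6–7–9 is a cycle in G, G is not acyclic. Forests are exactly the graphs of treewidth ≤ 1, so tw(G) ≥ 2. Combining the bounds, tw(G) = 2.

Treewidth 2.
One optimal decomposition is:
Bags: B1 = {1, 8, 9}  B2 = {5, 8, 9}  B3 = {3, 5, 9}  B4 = {2, 3, 9}  B5 = {2, 4, 9}  B6 = {4, 6, 9}  B7 = {6, 7, 9}
Tree: B1–B2, B2–B3, B3–B4, B4–B5, B5–B6, B6–B7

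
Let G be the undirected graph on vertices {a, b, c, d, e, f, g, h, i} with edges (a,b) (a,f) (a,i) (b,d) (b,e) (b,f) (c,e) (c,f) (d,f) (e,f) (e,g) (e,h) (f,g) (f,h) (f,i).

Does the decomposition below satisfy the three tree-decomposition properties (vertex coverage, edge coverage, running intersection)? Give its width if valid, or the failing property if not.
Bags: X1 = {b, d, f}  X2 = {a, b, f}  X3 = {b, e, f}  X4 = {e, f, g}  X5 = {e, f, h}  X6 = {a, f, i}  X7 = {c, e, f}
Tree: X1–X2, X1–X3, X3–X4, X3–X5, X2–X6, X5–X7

Yes; width 2.

Every vertex of G appears in some bag (union = {a, b, c, d, e, f, g, h, i}); every edge is covered by a bag; and for each vertex v the set of bags containing v is connected in the bag tree. The decomposition is therefore valid. The largest bag has 3 vertices, so the width is 2.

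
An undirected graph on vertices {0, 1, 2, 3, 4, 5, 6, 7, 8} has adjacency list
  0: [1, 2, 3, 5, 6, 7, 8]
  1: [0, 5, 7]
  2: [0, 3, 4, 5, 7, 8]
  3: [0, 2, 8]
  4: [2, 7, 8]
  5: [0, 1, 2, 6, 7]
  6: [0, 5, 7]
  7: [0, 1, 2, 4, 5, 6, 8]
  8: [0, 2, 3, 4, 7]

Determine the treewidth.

A width-3 tree decomposition is:
Bags: B1 = {0, 5, 6, 7}  B2 = {0, 2, 5, 7}  B3 = {0, 1, 5, 7}  B4 = {0, 2, 7, 8}  B5 = {2, 4, 7, 8}  B6 = {0, 2, 3, 8}
Tree: B1–B2, B1–B3, B2–B4, B4–B5, B4–B6
Each bag holds 4 vertices, so the decomposition has width 3, which upper-bounds the treewidth. For the lower bound, the 4 vertices {0, 2, 3, 8} are pairwise adjacent, and any tree decomposition puts a clique entirely inside one bag — forcing width ≥ 3. Hence tw(G) = 3 exactly.

3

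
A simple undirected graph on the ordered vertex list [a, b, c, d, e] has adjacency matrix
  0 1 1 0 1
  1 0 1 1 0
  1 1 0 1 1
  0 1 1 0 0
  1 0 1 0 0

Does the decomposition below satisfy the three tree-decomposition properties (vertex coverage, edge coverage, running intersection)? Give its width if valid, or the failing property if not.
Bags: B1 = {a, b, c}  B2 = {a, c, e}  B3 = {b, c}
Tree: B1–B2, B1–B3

No — vertex d appears in no bag.

A tree decomposition must satisfy three properties: every vertex lies in some bag; for every edge, both endpoints lie together in some bag; and for every vertex, the bags containing it form a connected subtree. Here vertex d appears in no bag, so the decomposition is invalid.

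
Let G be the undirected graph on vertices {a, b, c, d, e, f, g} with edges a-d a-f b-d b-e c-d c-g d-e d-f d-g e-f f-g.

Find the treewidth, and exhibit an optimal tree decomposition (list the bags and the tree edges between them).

Treewidth 2.
Bags: B1 = {d, f, g}  B2 = {c, d, g}  B3 = {d, e, f}  B4 = {b, d, e}  B5 = {a, d, f}
Tree: B1–B2, B1–B3, B3–B4, B1–B5

Each bag holds 3 vertices, so the decomposition has width 2, which upper-bounds the treewidth. On the other hand G contains the 3-clique {c, d, g}. A clique must lie in a single bag of any decomposition, so no decomposition can have width below 2. Therefore the treewidth is 2.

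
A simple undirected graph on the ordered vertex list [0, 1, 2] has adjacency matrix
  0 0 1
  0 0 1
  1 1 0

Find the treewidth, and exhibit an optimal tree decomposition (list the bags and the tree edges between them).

Treewidth 1.
Bags: B1 = {1, 2}  B2 = {0, 2}
Tree: B1–B2

Every bag has size at most 2, so the width is 2 − 1 = 1 and tw(G) ≤ 1. Any graph with an edge has treewidth ≥ 1, and G has the edge 1–2. Combining the bounds, tw(G) = 1.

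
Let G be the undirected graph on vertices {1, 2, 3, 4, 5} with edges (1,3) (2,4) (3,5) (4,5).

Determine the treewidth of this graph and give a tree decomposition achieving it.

Treewidth 1.
One such decomposition:
Bags: B1 = {2, 4}  B2 = {4, 5}  B3 = {3, 5}  B4 = {1, 3}
Tree: B1–B2, B2–B3, B3–B4

Every bag has size at most 2, so the width is 2 − 1 = 1 and tw(G) ≤ 1. G has an edge, so its treewidth is at least 1. Hence tw(G) = 1 exactly.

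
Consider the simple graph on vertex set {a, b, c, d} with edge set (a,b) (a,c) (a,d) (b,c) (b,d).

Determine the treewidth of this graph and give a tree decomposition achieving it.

Each bag holds 3 vertices, so the decomposition has width 2, which upper-bounds the treewidth. On the other hand G contains the 3-clique {a, b, d}. A clique must lie in a single bag of any decomposition, so no decomposition can have width below 2. Therefore the treewidth is 2.

Treewidth 2.
Bags: B1 = {a, b, c}  B2 = {a, b, d}
Tree: B1–B2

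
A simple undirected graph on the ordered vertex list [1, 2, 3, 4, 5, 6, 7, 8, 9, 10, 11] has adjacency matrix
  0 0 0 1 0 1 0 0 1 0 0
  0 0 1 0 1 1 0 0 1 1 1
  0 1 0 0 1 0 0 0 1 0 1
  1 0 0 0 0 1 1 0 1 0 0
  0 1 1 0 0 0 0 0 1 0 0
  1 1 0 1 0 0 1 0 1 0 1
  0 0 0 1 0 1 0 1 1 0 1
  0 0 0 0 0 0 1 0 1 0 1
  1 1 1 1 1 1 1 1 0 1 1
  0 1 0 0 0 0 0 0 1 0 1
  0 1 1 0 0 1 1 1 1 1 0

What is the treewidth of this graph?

A width-3 tree decomposition is:
Bags: B1 = {2, 6, 9, 11}  B2 = {6, 7, 9, 11}  B3 = {4, 6, 7, 9}  B4 = {2, 3, 9, 11}  B5 = {7, 8, 9, 11}  B6 = {2, 3, 5, 9}  B7 = {1, 4, 6, 9}  B8 = {2, 9, 10, 11}
Tree: B1–B2, B2–B3, B1–B4, B2–B5, B4–B6, B3–B7, B1–B8
Each bag holds 4 vertices, so the decomposition has width 3, which upper-bounds the treewidth. Conversely, {1, 4, 6, 9} is a clique of size 4, and the vertices of any clique must share a bag in every tree decomposition; so some bag has ≥ 4 vertices and tw(G) ≥ 3. Combining the bounds, tw(G) = 3.

3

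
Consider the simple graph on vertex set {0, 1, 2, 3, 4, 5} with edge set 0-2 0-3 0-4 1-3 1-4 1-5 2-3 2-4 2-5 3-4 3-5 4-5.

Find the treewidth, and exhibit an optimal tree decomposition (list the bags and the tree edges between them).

Treewidth 3.
One such decomposition:
Bags: B1 = {2, 3, 4, 5}  B2 = {0, 2, 3, 4}  B3 = {1, 3, 4, 5}
Tree: B1–B2, B1–B3

Each bag holds 4 vertices, so the decomposition has width 3, which upper-bounds the treewidth. On the other hand G contains the 4-clique {1, 3, 4, 5}. A clique must lie in a single bag of any decomposition, so no decomposition can have width below 3. Hence tw(G) = 3 exactly.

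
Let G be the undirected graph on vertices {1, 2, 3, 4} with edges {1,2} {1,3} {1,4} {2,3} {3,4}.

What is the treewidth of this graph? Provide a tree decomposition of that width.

Every bag has size at most 3, so the width is 3 − 1 = 2 and tw(G) ≤ 2. For the lower bound, the 3 vertices {1, 2, 3} are pairwise adjacent, and any tree decomposition puts a clique entirely inside one bag — forcing width ≥ 2. Combining the bounds, tw(G) = 2.

Treewidth 2.
One such decomposition:
Bags: B1 = {1, 3, 4}  B2 = {1, 2, 3}
Tree: B1–B2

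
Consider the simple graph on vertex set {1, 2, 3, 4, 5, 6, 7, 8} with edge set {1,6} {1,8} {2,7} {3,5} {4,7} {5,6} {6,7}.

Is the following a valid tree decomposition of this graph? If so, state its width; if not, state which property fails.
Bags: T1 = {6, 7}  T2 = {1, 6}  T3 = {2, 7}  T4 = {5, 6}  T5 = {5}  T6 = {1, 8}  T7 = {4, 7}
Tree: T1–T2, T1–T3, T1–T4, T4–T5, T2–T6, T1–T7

No — vertex 3 appears in no bag.

A tree decomposition must satisfy three properties: every vertex lies in some bag; for every edge, both endpoints lie together in some bag; and for every vertex, the bags containing it form a connected subtree. Here vertex 3 appears in no bag, so the decomposition is invalid.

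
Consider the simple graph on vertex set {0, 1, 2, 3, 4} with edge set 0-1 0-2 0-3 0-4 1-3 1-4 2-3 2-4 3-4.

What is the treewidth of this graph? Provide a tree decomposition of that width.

Every bag has size at most 4, so the width is 4 − 1 = 3 and tw(G) ≤ 3. Conversely, {0, 1, 3, 4} is a clique of size 4, and the vertices of any clique must share a bag in every tree decomposition; so some bag has ≥ 4 vertices and tw(G) ≥ 3. The upper and lower bounds meet at 3, so that is the treewidth.

Treewidth 3.
Bags: B1 = {0, 1, 3, 4}  B2 = {0, 2, 3, 4}
Tree: B1–B2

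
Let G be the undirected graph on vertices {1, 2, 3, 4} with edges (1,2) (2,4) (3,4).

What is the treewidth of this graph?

1

A width-1 tree decomposition is:
Bags: B1 = {3, 4}  B2 = {2, 4}  B3 = {1, 2}
Tree: B1–B2, B2–B3
Every bag has size at most 2, so the width is 2 − 1 = 1 and tw(G) ≤ 1. Any graph with an edge has treewidth ≥ 1, and G has the edge 3–4. The upper and lower bounds meet at 1, so that is the treewidth.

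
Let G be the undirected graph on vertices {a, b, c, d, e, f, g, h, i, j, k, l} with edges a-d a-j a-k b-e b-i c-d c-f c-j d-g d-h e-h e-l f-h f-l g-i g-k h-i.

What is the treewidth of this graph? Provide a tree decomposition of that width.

Treewidth 3.
One optimal decomposition is:
Bags: B1 = {b, e, f, l}  B2 = {b, e, f, h}  B3 = {b, f, h, i}  B4 = {c, f, h, i}  B5 = {c, d, h, i}  B6 = {c, d, g, i}  B7 = {c, d, g, j}  B8 = {a, d, g, j}  B9 = {a, g, j, k}
Tree: B1–B2, B2–B3, B3–B4, B4–B5, B5–B6, B6–B7, B7–B8, B8–B9

The largest bag has 4 vertices, giving width 3; this decomposition certifies tw(G) ≤ 3. For the lower bound: the 4 vertex sets {b,e,l}, {f}, {h}, {c,d,g,i} are disjoint, each induces a connected subgraph, and every pair is joined by at least one edge of G. Contracting each set to a single vertex therefore yields K_{4} as a minor, and since treewidth is minor-monotone, tw(G) ≥ tw(K_{4}) = 3. Combining the bounds, tw(G) = 3.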